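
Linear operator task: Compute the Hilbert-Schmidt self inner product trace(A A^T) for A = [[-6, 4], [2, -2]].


trace(A * A^T) = sum of squares of all entries
= (-6)^2 + 4^2 + 2^2 + (-2)^2
= 36 + 16 + 4 + 4
= 60

60


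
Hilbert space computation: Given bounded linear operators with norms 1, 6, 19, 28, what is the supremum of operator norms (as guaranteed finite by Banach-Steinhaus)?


By the Uniform Boundedness Principle, the supremum of norms is finite.
sup_k ||T_k|| = max(1, 6, 19, 28) = 28

28


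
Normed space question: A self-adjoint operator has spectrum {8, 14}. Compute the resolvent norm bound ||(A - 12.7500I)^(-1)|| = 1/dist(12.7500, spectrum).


dist(12.7500, {8, 14}) = min(|12.7500 - 8|, |12.7500 - 14|)
= min(4.7500, 1.2500) = 1.2500
Resolvent bound = 1/1.2500 = 0.8000

0.8000


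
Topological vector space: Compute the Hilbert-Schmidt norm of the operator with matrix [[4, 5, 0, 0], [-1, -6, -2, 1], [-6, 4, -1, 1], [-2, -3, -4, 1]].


The Hilbert-Schmidt norm is sqrt(sum of squares of all entries).
Sum of squares = 4^2 + 5^2 + 0^2 + 0^2 + (-1)^2 + (-6)^2 + (-2)^2 + 1^2 + (-6)^2 + 4^2 + (-1)^2 + 1^2 + (-2)^2 + (-3)^2 + (-4)^2 + 1^2
= 16 + 25 + 0 + 0 + 1 + 36 + 4 + 1 + 36 + 16 + 1 + 1 + 4 + 9 + 16 + 1 = 167
||T||_HS = sqrt(167) = 12.9228

12.9228


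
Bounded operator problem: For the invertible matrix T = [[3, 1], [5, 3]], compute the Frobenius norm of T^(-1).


det(T) = 3*3 - 1*5 = 4
T^(-1) = (1/4) * [[3, -1], [-5, 3]] = [[0.7500, -0.2500], [-1.2500, 0.7500]]
||T^(-1)||_F^2 = 0.7500^2 + (-0.2500)^2 + (-1.2500)^2 + 0.7500^2 = 2.7500
||T^(-1)||_F = sqrt(2.7500) = 1.6583

1.6583


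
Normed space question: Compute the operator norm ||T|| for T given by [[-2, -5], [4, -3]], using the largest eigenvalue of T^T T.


A^T A = [[20, -2], [-2, 34]]
trace(A^T A) = 54, det(A^T A) = 676
discriminant = 54^2 - 4*676 = 212
Largest eigenvalue of A^T A = (trace + sqrt(disc))/2 = 34.2801
||T|| = sqrt(34.2801) = 5.8549

5.8549


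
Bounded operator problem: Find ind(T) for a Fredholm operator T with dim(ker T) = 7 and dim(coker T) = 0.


The Fredholm index is defined as ind(T) = dim(ker T) - dim(coker T)
= 7 - 0
= 7

7


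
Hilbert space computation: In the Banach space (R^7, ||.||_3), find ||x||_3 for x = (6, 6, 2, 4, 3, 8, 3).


The l^3 norm = (sum |x_i|^3)^(1/3)
Sum of 3th powers = 216 + 216 + 8 + 64 + 27 + 512 + 27 = 1070
||x||_3 = (1070)^(1/3) = 10.2281

10.2281


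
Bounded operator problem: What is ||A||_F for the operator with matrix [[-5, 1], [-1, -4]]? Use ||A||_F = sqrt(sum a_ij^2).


||A||_F^2 = sum a_ij^2
= (-5)^2 + 1^2 + (-1)^2 + (-4)^2
= 25 + 1 + 1 + 16 = 43
||A||_F = sqrt(43) = 6.5574

6.5574


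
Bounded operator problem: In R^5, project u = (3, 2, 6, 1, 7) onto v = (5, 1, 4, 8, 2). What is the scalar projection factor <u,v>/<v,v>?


Computing <u,v> = 3*5 + 2*1 + 6*4 + 1*8 + 7*2 = 63
Computing <v,v> = 5^2 + 1^2 + 4^2 + 8^2 + 2^2 = 110
Projection coefficient = 63/110 = 0.5727

0.5727


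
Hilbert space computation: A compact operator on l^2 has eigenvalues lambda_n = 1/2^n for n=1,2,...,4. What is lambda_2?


The eigenvalue formula gives lambda_2 = 1/2^2
= 1/4
= 0.2500

0.2500


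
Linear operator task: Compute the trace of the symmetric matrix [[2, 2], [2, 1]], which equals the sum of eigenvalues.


For a self-adjoint (symmetric) matrix, the eigenvalues are real.
The sum of eigenvalues equals the trace of the matrix.
trace = 2 + 1 = 3

3


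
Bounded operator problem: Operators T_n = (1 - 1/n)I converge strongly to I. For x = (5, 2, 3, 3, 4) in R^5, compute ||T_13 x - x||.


T_13 x - x = (1 - 1/13)x - x = -x/13
||x|| = sqrt(63) = 7.9373
||T_13 x - x|| = ||x||/13 = 7.9373/13 = 0.6106

0.6106


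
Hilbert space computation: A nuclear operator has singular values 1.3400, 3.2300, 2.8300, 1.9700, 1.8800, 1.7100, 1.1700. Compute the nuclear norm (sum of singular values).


The nuclear norm is the sum of all singular values.
||T||_1 = 1.3400 + 3.2300 + 2.8300 + 1.9700 + 1.8800 + 1.7100 + 1.1700
= 14.1300

14.1300


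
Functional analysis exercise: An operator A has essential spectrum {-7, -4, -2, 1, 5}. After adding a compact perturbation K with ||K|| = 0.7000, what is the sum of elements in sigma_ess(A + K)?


By Weyl's theorem, the essential spectrum is invariant under compact perturbations.
sigma_ess(A + K) = sigma_ess(A) = {-7, -4, -2, 1, 5}
Sum = -7 + -4 + -2 + 1 + 5 = -7

-7


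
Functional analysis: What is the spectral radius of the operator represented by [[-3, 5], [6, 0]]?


For a 2x2 matrix, eigenvalues satisfy lambda^2 - (trace)*lambda + det = 0
trace = -3 + 0 = -3
det = -3*0 - 5*6 = -30
discriminant = (-3)^2 - 4*(-30) = 129
spectral radius = max |eigenvalue| = 7.1789

7.1789


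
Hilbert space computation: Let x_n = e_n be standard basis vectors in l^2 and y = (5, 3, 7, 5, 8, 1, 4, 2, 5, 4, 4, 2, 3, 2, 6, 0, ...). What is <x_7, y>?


x_7 = e_7 is the standard basis vector with 1 in position 7.
<x_7, y> = y_7 = 4
As n -> infinity, <x_n, y> -> 0, confirming weak convergence of (x_n) to 0.

4


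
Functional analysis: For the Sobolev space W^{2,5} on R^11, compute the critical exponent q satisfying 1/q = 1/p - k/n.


Using the Sobolev embedding formula: 1/q = 1/p - k/n
1/q = 1/5 - 2/11 = 1/55
q = 1/(1/55) = 55

55.0000


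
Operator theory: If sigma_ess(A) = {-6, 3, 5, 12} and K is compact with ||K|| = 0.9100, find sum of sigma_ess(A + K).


By Weyl's theorem, the essential spectrum is invariant under compact perturbations.
sigma_ess(A + K) = sigma_ess(A) = {-6, 3, 5, 12}
Sum = -6 + 3 + 5 + 12 = 14

14


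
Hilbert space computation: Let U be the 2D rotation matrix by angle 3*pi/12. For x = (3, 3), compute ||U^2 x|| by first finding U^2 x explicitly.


U is a rotation by theta = 3*pi/12
U^2 = rotation by 2*theta = 6*pi/12
cos(6*pi/12) = 0.0000, sin(6*pi/12) = 1.0000
U^2 x = (0.0000 * 3 - 1.0000 * 3, 1.0000 * 3 + 0.0000 * 3)
= (-3.0000, 3.0000)
||U^2 x|| = sqrt((-3.0000)^2 + 3.0000^2) = sqrt(18.0000) = 4.2426

4.2426


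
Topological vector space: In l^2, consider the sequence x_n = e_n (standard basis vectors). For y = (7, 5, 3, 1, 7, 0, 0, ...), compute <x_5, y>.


x_5 = e_5 is the standard basis vector with 1 in position 5.
<x_5, y> = y_5 = 7
As n -> infinity, <x_n, y> -> 0, confirming weak convergence of (x_n) to 0.

7


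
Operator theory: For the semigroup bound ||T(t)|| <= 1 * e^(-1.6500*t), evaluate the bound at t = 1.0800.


||T(1.0800)|| <= 1 * exp(-1.6500 * 1.0800)
= 1 * exp(-1.7820)
= 1 * 0.1683
= 0.1683

0.1683


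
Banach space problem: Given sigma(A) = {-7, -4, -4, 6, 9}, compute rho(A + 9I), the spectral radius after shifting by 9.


Spectrum of A + 9I = {2, 5, 5, 15, 18}
Spectral radius = max |lambda| over the shifted spectrum
= max(2, 5, 5, 15, 18) = 18

18


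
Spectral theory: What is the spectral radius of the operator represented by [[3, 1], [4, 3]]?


For a 2x2 matrix, eigenvalues satisfy lambda^2 - (trace)*lambda + det = 0
trace = 3 + 3 = 6
det = 3*3 - 1*4 = 5
discriminant = 6^2 - 4*(5) = 16
spectral radius = max |eigenvalue| = 5.0000

5.0000


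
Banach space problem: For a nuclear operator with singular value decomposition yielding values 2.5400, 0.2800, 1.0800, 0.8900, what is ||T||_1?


The nuclear norm is the sum of all singular values.
||T||_1 = 2.5400 + 0.2800 + 1.0800 + 0.8900
= 4.7900

4.7900


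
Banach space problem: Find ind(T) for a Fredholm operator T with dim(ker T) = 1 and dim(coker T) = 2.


The Fredholm index is defined as ind(T) = dim(ker T) - dim(coker T)
= 1 - 2
= -1

-1


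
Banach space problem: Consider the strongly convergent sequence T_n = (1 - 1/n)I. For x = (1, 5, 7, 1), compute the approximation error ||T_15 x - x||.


T_15 x - x = (1 - 1/15)x - x = -x/15
||x|| = sqrt(76) = 8.7178
||T_15 x - x|| = ||x||/15 = 8.7178/15 = 0.5812

0.5812


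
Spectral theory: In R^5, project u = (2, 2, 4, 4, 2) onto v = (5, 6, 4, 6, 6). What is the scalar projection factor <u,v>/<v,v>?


Computing <u,v> = 2*5 + 2*6 + 4*4 + 4*6 + 2*6 = 74
Computing <v,v> = 5^2 + 6^2 + 4^2 + 6^2 + 6^2 = 149
Projection coefficient = 74/149 = 0.4966

0.4966


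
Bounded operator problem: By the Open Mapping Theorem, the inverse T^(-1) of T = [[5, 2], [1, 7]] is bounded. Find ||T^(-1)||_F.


det(T) = 5*7 - 2*1 = 33
T^(-1) = (1/33) * [[7, -2], [-1, 5]] = [[0.2121, -0.0606], [-0.0303, 0.1515]]
||T^(-1)||_F^2 = 0.2121^2 + (-0.0606)^2 + (-0.0303)^2 + 0.1515^2 = 0.0725
||T^(-1)||_F = sqrt(0.0725) = 0.2693

0.2693


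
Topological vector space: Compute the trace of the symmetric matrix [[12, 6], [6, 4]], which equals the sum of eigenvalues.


For a self-adjoint (symmetric) matrix, the eigenvalues are real.
The sum of eigenvalues equals the trace of the matrix.
trace = 12 + 4 = 16

16


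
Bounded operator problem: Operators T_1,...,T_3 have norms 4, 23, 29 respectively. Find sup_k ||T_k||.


By the Uniform Boundedness Principle, the supremum of norms is finite.
sup_k ||T_k|| = max(4, 23, 29) = 29

29


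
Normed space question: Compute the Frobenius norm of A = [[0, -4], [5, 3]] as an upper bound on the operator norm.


||A||_F^2 = sum a_ij^2
= 0^2 + (-4)^2 + 5^2 + 3^2
= 0 + 16 + 25 + 9 = 50
||A||_F = sqrt(50) = 7.0711

7.0711


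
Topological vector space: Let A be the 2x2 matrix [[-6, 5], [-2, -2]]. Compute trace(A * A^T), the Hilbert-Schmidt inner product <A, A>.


trace(A * A^T) = sum of squares of all entries
= (-6)^2 + 5^2 + (-2)^2 + (-2)^2
= 36 + 25 + 4 + 4
= 69

69


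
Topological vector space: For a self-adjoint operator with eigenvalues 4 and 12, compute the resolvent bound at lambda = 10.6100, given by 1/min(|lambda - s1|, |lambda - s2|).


dist(10.6100, {4, 12}) = min(|10.6100 - 4|, |10.6100 - 12|)
= min(6.6100, 1.3900) = 1.3900
Resolvent bound = 1/1.3900 = 0.7194

0.7194


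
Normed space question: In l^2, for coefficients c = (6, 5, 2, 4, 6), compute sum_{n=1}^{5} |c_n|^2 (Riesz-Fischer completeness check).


sum |c_n|^2 = 6^2 + 5^2 + 2^2 + 4^2 + 6^2
= 36 + 25 + 4 + 16 + 36
= 117

117


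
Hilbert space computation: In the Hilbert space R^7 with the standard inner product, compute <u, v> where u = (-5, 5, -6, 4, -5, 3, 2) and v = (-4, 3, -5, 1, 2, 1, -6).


Computing the standard inner product <u, v> = sum u_i * v_i
= -5*-4 + 5*3 + -6*-5 + 4*1 + -5*2 + 3*1 + 2*-6
= 20 + 15 + 30 + 4 + -10 + 3 + -12
= 50

50


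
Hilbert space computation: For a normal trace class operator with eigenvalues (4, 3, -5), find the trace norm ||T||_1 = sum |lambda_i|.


For a normal operator, singular values equal |eigenvalues|.
Trace norm = sum |lambda_i| = 4 + 3 + 5
= 12

12


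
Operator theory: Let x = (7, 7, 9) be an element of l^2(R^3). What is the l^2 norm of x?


The l^2 norm = (sum |x_i|^2)^(1/2)
Sum of 2th powers = 49 + 49 + 81 = 179
||x||_2 = (179)^(1/2) = 13.3791

13.3791


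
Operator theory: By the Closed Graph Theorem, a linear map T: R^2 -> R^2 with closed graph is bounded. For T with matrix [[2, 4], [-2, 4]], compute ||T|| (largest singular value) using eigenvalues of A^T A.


A^T A = [[8, 0], [0, 32]]
trace(A^T A) = 40, det(A^T A) = 256
discriminant = 40^2 - 4*256 = 576
Largest eigenvalue of A^T A = (trace + sqrt(disc))/2 = 32.0000
||T|| = sqrt(32.0000) = 5.6569

5.6569


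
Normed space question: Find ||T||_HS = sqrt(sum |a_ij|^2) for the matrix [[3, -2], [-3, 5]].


The Hilbert-Schmidt norm is sqrt(sum of squares of all entries).
Sum of squares = 3^2 + (-2)^2 + (-3)^2 + 5^2
= 9 + 4 + 9 + 25 = 47
||T||_HS = sqrt(47) = 6.8557

6.8557


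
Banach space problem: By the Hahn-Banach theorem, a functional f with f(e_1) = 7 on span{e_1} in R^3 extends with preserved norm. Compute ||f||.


The norm of f is given by ||f|| = sup_{||x||=1} |f(x)|.
On span{e_1}, ||e_1|| = 1, so ||f|| = |f(e_1)| / ||e_1||
= |7| / 1 = 7.0000

7.0000


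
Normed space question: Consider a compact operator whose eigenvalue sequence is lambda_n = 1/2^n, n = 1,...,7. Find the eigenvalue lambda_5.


The eigenvalue formula gives lambda_5 = 1/2^5
= 1/32
= 0.0312

0.0312


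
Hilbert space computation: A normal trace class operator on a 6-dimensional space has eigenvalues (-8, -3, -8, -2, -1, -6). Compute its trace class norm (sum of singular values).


For a normal operator, singular values equal |eigenvalues|.
Trace norm = sum |lambda_i| = 8 + 3 + 8 + 2 + 1 + 6
= 28

28


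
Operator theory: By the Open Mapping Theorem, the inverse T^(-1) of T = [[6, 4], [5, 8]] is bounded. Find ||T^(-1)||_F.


det(T) = 6*8 - 4*5 = 28
T^(-1) = (1/28) * [[8, -4], [-5, 6]] = [[0.2857, -0.1429], [-0.1786, 0.2143]]
||T^(-1)||_F^2 = 0.2857^2 + (-0.1429)^2 + (-0.1786)^2 + 0.2143^2 = 0.1798
||T^(-1)||_F = sqrt(0.1798) = 0.4241

0.4241


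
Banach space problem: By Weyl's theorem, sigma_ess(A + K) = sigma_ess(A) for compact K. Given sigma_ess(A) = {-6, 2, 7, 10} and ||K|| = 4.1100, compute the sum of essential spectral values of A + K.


By Weyl's theorem, the essential spectrum is invariant under compact perturbations.
sigma_ess(A + K) = sigma_ess(A) = {-6, 2, 7, 10}
Sum = -6 + 2 + 7 + 10 = 13

13


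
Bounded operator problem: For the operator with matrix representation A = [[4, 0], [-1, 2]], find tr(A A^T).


trace(A * A^T) = sum of squares of all entries
= 4^2 + 0^2 + (-1)^2 + 2^2
= 16 + 0 + 1 + 4
= 21

21


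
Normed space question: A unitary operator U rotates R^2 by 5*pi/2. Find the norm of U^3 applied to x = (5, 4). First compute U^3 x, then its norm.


U is a rotation by theta = 5*pi/2
U^3 = rotation by 3*theta = 15*pi/2 = 3*pi/2 (mod 2*pi)
cos(3*pi/2) = 0.0000, sin(3*pi/2) = -1.0000
U^3 x = (0.0000 * 5 - -1.0000 * 4, -1.0000 * 5 + 0.0000 * 4)
= (4.0000, -5.0000)
||U^3 x|| = sqrt(4.0000^2 + (-5.0000)^2) = sqrt(41.0000) = 6.4031

6.4031


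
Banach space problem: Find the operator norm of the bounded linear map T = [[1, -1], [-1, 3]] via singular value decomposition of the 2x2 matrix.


A^T A = [[2, -4], [-4, 10]]
trace(A^T A) = 12, det(A^T A) = 4
discriminant = 12^2 - 4*4 = 128
Largest eigenvalue of A^T A = (trace + sqrt(disc))/2 = 11.6569
||T|| = sqrt(11.6569) = 3.4142

3.4142


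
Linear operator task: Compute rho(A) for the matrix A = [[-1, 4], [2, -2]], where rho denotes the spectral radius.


For a 2x2 matrix, eigenvalues satisfy lambda^2 - (trace)*lambda + det = 0
trace = -1 + -2 = -3
det = -1*-2 - 4*2 = -6
discriminant = (-3)^2 - 4*(-6) = 33
spectral radius = max |eigenvalue| = 4.3723

4.3723


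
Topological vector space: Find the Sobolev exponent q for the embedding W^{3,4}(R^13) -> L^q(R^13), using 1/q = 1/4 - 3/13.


Using the Sobolev embedding formula: 1/q = 1/p - k/n
1/q = 1/4 - 3/13 = 1/52
q = 1/(1/52) = 52

52.0000


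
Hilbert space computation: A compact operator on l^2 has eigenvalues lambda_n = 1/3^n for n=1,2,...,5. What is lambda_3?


The eigenvalue formula gives lambda_3 = 1/3^3
= 1/27
= 0.0370

0.0370


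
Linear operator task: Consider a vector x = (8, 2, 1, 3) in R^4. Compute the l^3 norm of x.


The l^3 norm = (sum |x_i|^3)^(1/3)
Sum of 3th powers = 512 + 8 + 1 + 27 = 548
||x||_3 = (548)^(1/3) = 8.1833

8.1833


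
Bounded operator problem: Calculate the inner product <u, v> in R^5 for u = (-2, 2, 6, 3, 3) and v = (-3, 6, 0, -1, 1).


Computing the standard inner product <u, v> = sum u_i * v_i
= -2*-3 + 2*6 + 6*0 + 3*-1 + 3*1
= 6 + 12 + 0 + -3 + 3
= 18

18


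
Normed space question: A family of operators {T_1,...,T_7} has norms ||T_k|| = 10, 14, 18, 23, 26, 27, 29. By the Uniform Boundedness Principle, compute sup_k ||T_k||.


By the Uniform Boundedness Principle, the supremum of norms is finite.
sup_k ||T_k|| = max(10, 14, 18, 23, 26, 27, 29) = 29

29


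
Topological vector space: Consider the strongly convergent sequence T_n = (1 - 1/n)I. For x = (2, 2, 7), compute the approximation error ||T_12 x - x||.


T_12 x - x = (1 - 1/12)x - x = -x/12
||x|| = sqrt(57) = 7.5498
||T_12 x - x|| = ||x||/12 = 7.5498/12 = 0.6292

0.6292


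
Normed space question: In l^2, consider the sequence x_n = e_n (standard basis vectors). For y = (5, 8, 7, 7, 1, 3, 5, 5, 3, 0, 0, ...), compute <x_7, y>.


x_7 = e_7 is the standard basis vector with 1 in position 7.
<x_7, y> = y_7 = 5
As n -> infinity, <x_n, y> -> 0, confirming weak convergence of (x_n) to 0.

5


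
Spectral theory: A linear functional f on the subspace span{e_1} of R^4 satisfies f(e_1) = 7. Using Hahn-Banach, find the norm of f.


The norm of f is given by ||f|| = sup_{||x||=1} |f(x)|.
On span{e_1}, ||e_1|| = 1, so ||f|| = |f(e_1)| / ||e_1||
= |7| / 1 = 7.0000

7.0000


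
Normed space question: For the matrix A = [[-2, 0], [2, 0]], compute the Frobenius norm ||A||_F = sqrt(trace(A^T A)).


||A||_F^2 = sum a_ij^2
= (-2)^2 + 0^2 + 2^2 + 0^2
= 4 + 0 + 4 + 0 = 8
||A||_F = sqrt(8) = 2.8284

2.8284


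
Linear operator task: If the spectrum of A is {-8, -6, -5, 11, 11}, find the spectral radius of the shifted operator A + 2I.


Spectrum of A + 2I = {-6, -4, -3, 13, 13}
Spectral radius = max |lambda| over the shifted spectrum
= max(6, 4, 3, 13, 13) = 13

13


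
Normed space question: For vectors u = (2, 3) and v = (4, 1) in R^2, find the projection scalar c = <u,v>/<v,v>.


Computing <u,v> = 2*4 + 3*1 = 11
Computing <v,v> = 4^2 + 1^2 = 17
Projection coefficient = 11/17 = 0.6471

0.6471


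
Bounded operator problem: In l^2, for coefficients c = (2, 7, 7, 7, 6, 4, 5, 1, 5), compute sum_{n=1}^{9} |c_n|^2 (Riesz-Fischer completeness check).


sum |c_n|^2 = 2^2 + 7^2 + 7^2 + 7^2 + 6^2 + 4^2 + 5^2 + 1^2 + 5^2
= 4 + 49 + 49 + 49 + 36 + 16 + 25 + 1 + 25
= 254

254


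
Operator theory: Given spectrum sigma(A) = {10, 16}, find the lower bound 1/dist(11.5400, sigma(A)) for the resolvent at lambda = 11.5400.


dist(11.5400, {10, 16}) = min(|11.5400 - 10|, |11.5400 - 16|)
= min(1.5400, 4.4600) = 1.5400
Resolvent bound = 1/1.5400 = 0.6494

0.6494


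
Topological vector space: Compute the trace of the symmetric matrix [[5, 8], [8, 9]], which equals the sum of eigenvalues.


For a self-adjoint (symmetric) matrix, the eigenvalues are real.
The sum of eigenvalues equals the trace of the matrix.
trace = 5 + 9 = 14

14


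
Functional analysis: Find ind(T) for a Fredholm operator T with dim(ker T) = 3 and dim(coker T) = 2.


The Fredholm index is defined as ind(T) = dim(ker T) - dim(coker T)
= 3 - 2
= 1

1


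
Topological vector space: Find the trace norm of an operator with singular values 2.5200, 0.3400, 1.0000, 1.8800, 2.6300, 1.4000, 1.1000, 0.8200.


The nuclear norm is the sum of all singular values.
||T||_1 = 2.5200 + 0.3400 + 1.0000 + 1.8800 + 2.6300 + 1.4000 + 1.1000 + 0.8200
= 11.6900

11.6900


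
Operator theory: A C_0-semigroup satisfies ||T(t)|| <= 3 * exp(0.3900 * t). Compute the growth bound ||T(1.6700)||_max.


||T(1.6700)|| <= 3 * exp(0.3900 * 1.6700)
= 3 * exp(0.6513)
= 3 * 1.9180
= 5.7541

5.7541


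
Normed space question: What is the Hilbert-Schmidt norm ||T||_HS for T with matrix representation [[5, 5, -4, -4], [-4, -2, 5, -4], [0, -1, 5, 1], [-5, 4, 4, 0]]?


The Hilbert-Schmidt norm is sqrt(sum of squares of all entries).
Sum of squares = 5^2 + 5^2 + (-4)^2 + (-4)^2 + (-4)^2 + (-2)^2 + 5^2 + (-4)^2 + 0^2 + (-1)^2 + 5^2 + 1^2 + (-5)^2 + 4^2 + 4^2 + 0^2
= 25 + 25 + 16 + 16 + 16 + 4 + 25 + 16 + 0 + 1 + 25 + 1 + 25 + 16 + 16 + 0 = 227
||T||_HS = sqrt(227) = 15.0665

15.0665


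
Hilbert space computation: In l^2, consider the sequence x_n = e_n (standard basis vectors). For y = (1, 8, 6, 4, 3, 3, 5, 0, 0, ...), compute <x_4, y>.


x_4 = e_4 is the standard basis vector with 1 in position 4.
<x_4, y> = y_4 = 4
As n -> infinity, <x_n, y> -> 0, confirming weak convergence of (x_n) to 0.

4


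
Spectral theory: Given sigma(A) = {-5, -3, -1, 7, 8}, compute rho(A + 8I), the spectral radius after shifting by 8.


Spectrum of A + 8I = {3, 5, 7, 15, 16}
Spectral radius = max |lambda| over the shifted spectrum
= max(3, 5, 7, 15, 16) = 16

16


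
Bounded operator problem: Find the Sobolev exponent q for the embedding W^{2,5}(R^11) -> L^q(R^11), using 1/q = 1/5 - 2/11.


Using the Sobolev embedding formula: 1/q = 1/p - k/n
1/q = 1/5 - 2/11 = 1/55
q = 1/(1/55) = 55

55.0000


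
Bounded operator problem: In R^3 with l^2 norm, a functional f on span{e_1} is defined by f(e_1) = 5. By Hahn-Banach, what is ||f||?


The norm of f is given by ||f|| = sup_{||x||=1} |f(x)|.
On span{e_1}, ||e_1|| = 1, so ||f|| = |f(e_1)| / ||e_1||
= |5| / 1 = 5.0000

5.0000


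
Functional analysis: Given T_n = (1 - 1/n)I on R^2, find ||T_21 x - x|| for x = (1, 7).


T_21 x - x = (1 - 1/21)x - x = -x/21
||x|| = sqrt(50) = 7.0711
||T_21 x - x|| = ||x||/21 = 7.0711/21 = 0.3367

0.3367


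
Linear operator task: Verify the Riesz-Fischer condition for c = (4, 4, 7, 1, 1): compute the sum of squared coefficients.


sum |c_n|^2 = 4^2 + 4^2 + 7^2 + 1^2 + 1^2
= 16 + 16 + 49 + 1 + 1
= 83

83


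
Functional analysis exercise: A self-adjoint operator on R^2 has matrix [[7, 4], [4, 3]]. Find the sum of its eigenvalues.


For a self-adjoint (symmetric) matrix, the eigenvalues are real.
The sum of eigenvalues equals the trace of the matrix.
trace = 7 + 3 = 10

10


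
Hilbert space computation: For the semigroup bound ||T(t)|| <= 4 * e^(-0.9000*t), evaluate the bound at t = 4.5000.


||T(4.5000)|| <= 4 * exp(-0.9000 * 4.5000)
= 4 * exp(-4.0500)
= 4 * 0.0174
= 0.0697

0.0697


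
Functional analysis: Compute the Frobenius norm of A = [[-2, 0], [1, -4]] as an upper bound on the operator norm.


||A||_F^2 = sum a_ij^2
= (-2)^2 + 0^2 + 1^2 + (-4)^2
= 4 + 0 + 1 + 16 = 21
||A||_F = sqrt(21) = 4.5826

4.5826


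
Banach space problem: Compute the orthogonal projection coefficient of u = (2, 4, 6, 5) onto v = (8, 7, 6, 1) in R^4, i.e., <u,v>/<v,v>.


Computing <u,v> = 2*8 + 4*7 + 6*6 + 5*1 = 85
Computing <v,v> = 8^2 + 7^2 + 6^2 + 1^2 = 150
Projection coefficient = 85/150 = 0.5667

0.5667


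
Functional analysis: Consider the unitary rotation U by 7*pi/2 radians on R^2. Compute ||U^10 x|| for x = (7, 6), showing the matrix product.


U is a rotation by theta = 7*pi/2
U^10 = rotation by 10*theta = 70*pi/2 = 2*pi/2 (mod 2*pi)
cos(2*pi/2) = -1.0000, sin(2*pi/2) = 0.0000
U^10 x = (-1.0000 * 7 - 0.0000 * 6, 0.0000 * 7 + -1.0000 * 6)
= (-7.0000, -6.0000)
||U^10 x|| = sqrt((-7.0000)^2 + (-6.0000)^2) = sqrt(85.0000) = 9.2195

9.2195


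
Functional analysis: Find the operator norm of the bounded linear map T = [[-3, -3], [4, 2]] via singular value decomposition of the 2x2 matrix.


A^T A = [[25, 17], [17, 13]]
trace(A^T A) = 38, det(A^T A) = 36
discriminant = 38^2 - 4*36 = 1300
Largest eigenvalue of A^T A = (trace + sqrt(disc))/2 = 37.0278
||T|| = sqrt(37.0278) = 6.0850

6.0850


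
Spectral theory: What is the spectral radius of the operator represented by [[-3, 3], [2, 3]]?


For a 2x2 matrix, eigenvalues satisfy lambda^2 - (trace)*lambda + det = 0
trace = -3 + 3 = 0
det = -3*3 - 3*2 = -15
discriminant = 0^2 - 4*(-15) = 60
spectral radius = max |eigenvalue| = 3.8730

3.8730


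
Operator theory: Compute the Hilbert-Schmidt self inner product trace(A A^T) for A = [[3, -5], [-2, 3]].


trace(A * A^T) = sum of squares of all entries
= 3^2 + (-5)^2 + (-2)^2 + 3^2
= 9 + 25 + 4 + 9
= 47

47


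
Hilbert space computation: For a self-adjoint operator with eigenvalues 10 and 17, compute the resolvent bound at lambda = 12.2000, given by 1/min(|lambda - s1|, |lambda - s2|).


dist(12.2000, {10, 17}) = min(|12.2000 - 10|, |12.2000 - 17|)
= min(2.2000, 4.8000) = 2.2000
Resolvent bound = 1/2.2000 = 0.4545

0.4545


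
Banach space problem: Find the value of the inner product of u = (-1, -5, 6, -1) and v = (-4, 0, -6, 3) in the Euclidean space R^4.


Computing the standard inner product <u, v> = sum u_i * v_i
= -1*-4 + -5*0 + 6*-6 + -1*3
= 4 + 0 + -36 + -3
= -35

-35


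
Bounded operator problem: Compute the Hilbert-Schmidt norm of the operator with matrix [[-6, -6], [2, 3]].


The Hilbert-Schmidt norm is sqrt(sum of squares of all entries).
Sum of squares = (-6)^2 + (-6)^2 + 2^2 + 3^2
= 36 + 36 + 4 + 9 = 85
||T||_HS = sqrt(85) = 9.2195

9.2195


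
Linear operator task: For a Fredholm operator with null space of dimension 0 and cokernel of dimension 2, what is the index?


The Fredholm index is defined as ind(T) = dim(ker T) - dim(coker T)
= 0 - 2
= -2

-2


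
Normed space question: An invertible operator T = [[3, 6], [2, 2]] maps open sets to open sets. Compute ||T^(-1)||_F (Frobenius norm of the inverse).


det(T) = 3*2 - 6*2 = -6
T^(-1) = (1/-6) * [[2, -6], [-2, 3]] = [[-0.3333, 1.0000], [0.3333, -0.5000]]
||T^(-1)||_F^2 = (-0.3333)^2 + 1.0000^2 + 0.3333^2 + (-0.5000)^2 = 1.4722
||T^(-1)||_F = sqrt(1.4722) = 1.2134

1.2134


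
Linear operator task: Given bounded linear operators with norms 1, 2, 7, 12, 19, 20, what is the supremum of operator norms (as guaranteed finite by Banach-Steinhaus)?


By the Uniform Boundedness Principle, the supremum of norms is finite.
sup_k ||T_k|| = max(1, 2, 7, 12, 19, 20) = 20

20


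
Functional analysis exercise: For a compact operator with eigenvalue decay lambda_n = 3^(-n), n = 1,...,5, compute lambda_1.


The eigenvalue formula gives lambda_1 = 1/3^1
= 1/3
= 0.3333

0.3333


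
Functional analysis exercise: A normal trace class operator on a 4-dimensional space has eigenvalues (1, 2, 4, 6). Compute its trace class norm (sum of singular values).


For a normal operator, singular values equal |eigenvalues|.
Trace norm = sum |lambda_i| = 1 + 2 + 4 + 6
= 13

13


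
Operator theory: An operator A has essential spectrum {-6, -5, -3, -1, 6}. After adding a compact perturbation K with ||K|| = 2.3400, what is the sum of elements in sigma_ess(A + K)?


By Weyl's theorem, the essential spectrum is invariant under compact perturbations.
sigma_ess(A + K) = sigma_ess(A) = {-6, -5, -3, -1, 6}
Sum = -6 + -5 + -3 + -1 + 6 = -9

-9


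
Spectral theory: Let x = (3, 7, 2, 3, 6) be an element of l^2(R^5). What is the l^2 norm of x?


The l^2 norm = (sum |x_i|^2)^(1/2)
Sum of 2th powers = 9 + 49 + 4 + 9 + 36 = 107
||x||_2 = (107)^(1/2) = 10.3441

10.3441


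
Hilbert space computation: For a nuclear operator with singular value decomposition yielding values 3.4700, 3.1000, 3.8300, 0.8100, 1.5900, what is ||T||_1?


The nuclear norm is the sum of all singular values.
||T||_1 = 3.4700 + 3.1000 + 3.8300 + 0.8100 + 1.5900
= 12.8000

12.8000


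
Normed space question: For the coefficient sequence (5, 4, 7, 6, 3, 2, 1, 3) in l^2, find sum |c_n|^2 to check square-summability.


sum |c_n|^2 = 5^2 + 4^2 + 7^2 + 6^2 + 3^2 + 2^2 + 1^2 + 3^2
= 25 + 16 + 49 + 36 + 9 + 4 + 1 + 9
= 149

149


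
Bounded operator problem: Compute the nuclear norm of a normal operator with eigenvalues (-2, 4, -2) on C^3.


For a normal operator, singular values equal |eigenvalues|.
Trace norm = sum |lambda_i| = 2 + 4 + 2
= 8

8


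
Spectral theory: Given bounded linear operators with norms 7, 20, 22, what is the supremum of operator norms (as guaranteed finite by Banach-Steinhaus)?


By the Uniform Boundedness Principle, the supremum of norms is finite.
sup_k ||T_k|| = max(7, 20, 22) = 22

22


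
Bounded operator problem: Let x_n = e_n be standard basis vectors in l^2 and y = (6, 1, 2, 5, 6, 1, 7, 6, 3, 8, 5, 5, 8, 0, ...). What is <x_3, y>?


x_3 = e_3 is the standard basis vector with 1 in position 3.
<x_3, y> = y_3 = 2
As n -> infinity, <x_n, y> -> 0, confirming weak convergence of (x_n) to 0.

2


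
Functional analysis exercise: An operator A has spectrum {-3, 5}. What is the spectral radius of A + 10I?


Spectrum of A + 10I = {7, 15}
Spectral radius = max |lambda| over the shifted spectrum
= max(7, 15) = 15

15


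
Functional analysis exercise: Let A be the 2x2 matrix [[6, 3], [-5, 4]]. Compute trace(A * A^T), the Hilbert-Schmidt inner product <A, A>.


trace(A * A^T) = sum of squares of all entries
= 6^2 + 3^2 + (-5)^2 + 4^2
= 36 + 9 + 25 + 16
= 86

86


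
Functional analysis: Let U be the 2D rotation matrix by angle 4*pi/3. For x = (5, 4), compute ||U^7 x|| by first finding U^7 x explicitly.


U is a rotation by theta = 4*pi/3
U^7 = rotation by 7*theta = 28*pi/3 = 4*pi/3 (mod 2*pi)
cos(4*pi/3) = -0.5000, sin(4*pi/3) = -0.8660
U^7 x = (-0.5000 * 5 - -0.8660 * 4, -0.8660 * 5 + -0.5000 * 4)
= (0.9641, -6.3301)
||U^7 x|| = sqrt(0.9641^2 + (-6.3301)^2) = sqrt(41.0000) = 6.4031

6.4031


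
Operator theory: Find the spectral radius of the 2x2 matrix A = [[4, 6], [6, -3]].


For a 2x2 matrix, eigenvalues satisfy lambda^2 - (trace)*lambda + det = 0
trace = 4 + -3 = 1
det = 4*-3 - 6*6 = -48
discriminant = 1^2 - 4*(-48) = 193
spectral radius = max |eigenvalue| = 7.4462

7.4462


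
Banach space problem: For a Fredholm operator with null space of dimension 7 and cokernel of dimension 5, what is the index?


The Fredholm index is defined as ind(T) = dim(ker T) - dim(coker T)
= 7 - 5
= 2

2


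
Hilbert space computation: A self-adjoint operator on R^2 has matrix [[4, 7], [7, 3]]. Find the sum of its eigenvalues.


For a self-adjoint (symmetric) matrix, the eigenvalues are real.
The sum of eigenvalues equals the trace of the matrix.
trace = 4 + 3 = 7

7


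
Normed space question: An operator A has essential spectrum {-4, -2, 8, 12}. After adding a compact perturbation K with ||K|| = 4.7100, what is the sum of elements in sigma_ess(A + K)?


By Weyl's theorem, the essential spectrum is invariant under compact perturbations.
sigma_ess(A + K) = sigma_ess(A) = {-4, -2, 8, 12}
Sum = -4 + -2 + 8 + 12 = 14

14


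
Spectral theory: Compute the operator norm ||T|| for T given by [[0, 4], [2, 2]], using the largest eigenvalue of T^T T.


A^T A = [[4, 4], [4, 20]]
trace(A^T A) = 24, det(A^T A) = 64
discriminant = 24^2 - 4*64 = 320
Largest eigenvalue of A^T A = (trace + sqrt(disc))/2 = 20.9443
||T|| = sqrt(20.9443) = 4.5765

4.5765


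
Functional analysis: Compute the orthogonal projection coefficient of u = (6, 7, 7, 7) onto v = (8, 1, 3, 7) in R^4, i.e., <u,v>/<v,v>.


Computing <u,v> = 6*8 + 7*1 + 7*3 + 7*7 = 125
Computing <v,v> = 8^2 + 1^2 + 3^2 + 7^2 = 123
Projection coefficient = 125/123 = 1.0163

1.0163


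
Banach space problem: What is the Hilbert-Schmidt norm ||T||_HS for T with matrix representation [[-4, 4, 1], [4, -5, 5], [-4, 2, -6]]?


The Hilbert-Schmidt norm is sqrt(sum of squares of all entries).
Sum of squares = (-4)^2 + 4^2 + 1^2 + 4^2 + (-5)^2 + 5^2 + (-4)^2 + 2^2 + (-6)^2
= 16 + 16 + 1 + 16 + 25 + 25 + 16 + 4 + 36 = 155
||T||_HS = sqrt(155) = 12.4499

12.4499


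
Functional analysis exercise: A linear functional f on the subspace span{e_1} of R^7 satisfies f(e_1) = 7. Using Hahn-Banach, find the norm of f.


The norm of f is given by ||f|| = sup_{||x||=1} |f(x)|.
On span{e_1}, ||e_1|| = 1, so ||f|| = |f(e_1)| / ||e_1||
= |7| / 1 = 7.0000

7.0000


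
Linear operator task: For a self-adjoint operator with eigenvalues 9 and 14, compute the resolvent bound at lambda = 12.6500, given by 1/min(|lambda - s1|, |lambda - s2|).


dist(12.6500, {9, 14}) = min(|12.6500 - 9|, |12.6500 - 14|)
= min(3.6500, 1.3500) = 1.3500
Resolvent bound = 1/1.3500 = 0.7407

0.7407


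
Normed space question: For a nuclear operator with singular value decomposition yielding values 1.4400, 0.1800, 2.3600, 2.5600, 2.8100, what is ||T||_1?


The nuclear norm is the sum of all singular values.
||T||_1 = 1.4400 + 0.1800 + 2.3600 + 2.5600 + 2.8100
= 9.3500

9.3500


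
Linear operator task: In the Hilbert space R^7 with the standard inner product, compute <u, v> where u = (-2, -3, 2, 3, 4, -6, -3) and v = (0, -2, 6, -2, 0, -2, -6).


Computing the standard inner product <u, v> = sum u_i * v_i
= -2*0 + -3*-2 + 2*6 + 3*-2 + 4*0 + -6*-2 + -3*-6
= 0 + 6 + 12 + -6 + 0 + 12 + 18
= 42

42


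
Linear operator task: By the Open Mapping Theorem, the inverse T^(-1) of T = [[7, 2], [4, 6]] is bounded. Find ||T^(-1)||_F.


det(T) = 7*6 - 2*4 = 34
T^(-1) = (1/34) * [[6, -2], [-4, 7]] = [[0.1765, -0.0588], [-0.1176, 0.2059]]
||T^(-1)||_F^2 = 0.1765^2 + (-0.0588)^2 + (-0.1176)^2 + 0.2059^2 = 0.0908
||T^(-1)||_F = sqrt(0.0908) = 0.3014

0.3014


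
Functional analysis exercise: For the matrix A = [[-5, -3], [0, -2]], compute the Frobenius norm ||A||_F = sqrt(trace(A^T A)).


||A||_F^2 = sum a_ij^2
= (-5)^2 + (-3)^2 + 0^2 + (-2)^2
= 25 + 9 + 0 + 4 = 38
||A||_F = sqrt(38) = 6.1644

6.1644


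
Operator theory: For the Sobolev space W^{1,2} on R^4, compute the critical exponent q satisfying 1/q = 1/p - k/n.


Using the Sobolev embedding formula: 1/q = 1/p - k/n
1/q = 1/2 - 1/4 = 1/4
q = 1/(1/4) = 4

4.0000


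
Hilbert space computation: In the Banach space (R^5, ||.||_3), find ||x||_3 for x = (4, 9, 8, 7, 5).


The l^3 norm = (sum |x_i|^3)^(1/3)
Sum of 3th powers = 64 + 729 + 512 + 343 + 125 = 1773
||x||_3 = (1773)^(1/3) = 12.1033

12.1033


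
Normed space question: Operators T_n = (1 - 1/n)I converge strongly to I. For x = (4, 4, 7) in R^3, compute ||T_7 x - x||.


T_7 x - x = (1 - 1/7)x - x = -x/7
||x|| = sqrt(81) = 9.0000
||T_7 x - x|| = ||x||/7 = 9.0000/7 = 1.2857

1.2857


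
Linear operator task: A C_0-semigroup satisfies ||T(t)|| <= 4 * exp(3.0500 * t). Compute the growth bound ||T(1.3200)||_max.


||T(1.3200)|| <= 4 * exp(3.0500 * 1.3200)
= 4 * exp(4.0260)
= 4 * 56.0363
= 224.1453

224.1453


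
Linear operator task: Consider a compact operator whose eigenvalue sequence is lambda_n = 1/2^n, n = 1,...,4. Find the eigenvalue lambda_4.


The eigenvalue formula gives lambda_4 = 1/2^4
= 1/16
= 0.0625

0.0625


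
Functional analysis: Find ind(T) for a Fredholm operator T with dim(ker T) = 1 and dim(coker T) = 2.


The Fredholm index is defined as ind(T) = dim(ker T) - dim(coker T)
= 1 - 2
= -1

-1


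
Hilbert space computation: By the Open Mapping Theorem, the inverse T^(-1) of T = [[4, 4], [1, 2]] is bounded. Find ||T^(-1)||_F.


det(T) = 4*2 - 4*1 = 4
T^(-1) = (1/4) * [[2, -4], [-1, 4]] = [[0.5000, -1.0000], [-0.2500, 1.0000]]
||T^(-1)||_F^2 = 0.5000^2 + (-1.0000)^2 + (-0.2500)^2 + 1.0000^2 = 2.3125
||T^(-1)||_F = sqrt(2.3125) = 1.5207

1.5207


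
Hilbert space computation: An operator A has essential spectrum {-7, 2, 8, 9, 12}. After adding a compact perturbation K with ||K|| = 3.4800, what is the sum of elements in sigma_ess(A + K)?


By Weyl's theorem, the essential spectrum is invariant under compact perturbations.
sigma_ess(A + K) = sigma_ess(A) = {-7, 2, 8, 9, 12}
Sum = -7 + 2 + 8 + 9 + 12 = 24

24


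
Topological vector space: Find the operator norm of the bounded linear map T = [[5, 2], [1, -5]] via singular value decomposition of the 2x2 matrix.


A^T A = [[26, 5], [5, 29]]
trace(A^T A) = 55, det(A^T A) = 729
discriminant = 55^2 - 4*729 = 109
Largest eigenvalue of A^T A = (trace + sqrt(disc))/2 = 32.7202
||T|| = sqrt(32.7202) = 5.7202

5.7202


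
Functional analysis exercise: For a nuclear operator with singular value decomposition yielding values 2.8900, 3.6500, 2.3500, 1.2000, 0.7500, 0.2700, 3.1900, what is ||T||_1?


The nuclear norm is the sum of all singular values.
||T||_1 = 2.8900 + 3.6500 + 2.3500 + 1.2000 + 0.7500 + 0.2700 + 3.1900
= 14.3000

14.3000


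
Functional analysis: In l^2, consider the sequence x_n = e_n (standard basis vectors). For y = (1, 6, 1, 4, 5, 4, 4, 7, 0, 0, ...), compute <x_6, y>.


x_6 = e_6 is the standard basis vector with 1 in position 6.
<x_6, y> = y_6 = 4
As n -> infinity, <x_n, y> -> 0, confirming weak convergence of (x_n) to 0.

4


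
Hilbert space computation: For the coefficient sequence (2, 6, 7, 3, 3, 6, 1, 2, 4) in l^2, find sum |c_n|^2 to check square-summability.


sum |c_n|^2 = 2^2 + 6^2 + 7^2 + 3^2 + 3^2 + 6^2 + 1^2 + 2^2 + 4^2
= 4 + 36 + 49 + 9 + 9 + 36 + 1 + 4 + 16
= 164

164


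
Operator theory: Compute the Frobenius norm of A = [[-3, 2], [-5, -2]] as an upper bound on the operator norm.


||A||_F^2 = sum a_ij^2
= (-3)^2 + 2^2 + (-5)^2 + (-2)^2
= 9 + 4 + 25 + 4 = 42
||A||_F = sqrt(42) = 6.4807

6.4807


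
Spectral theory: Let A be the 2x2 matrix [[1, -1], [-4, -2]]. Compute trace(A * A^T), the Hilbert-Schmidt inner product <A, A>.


trace(A * A^T) = sum of squares of all entries
= 1^2 + (-1)^2 + (-4)^2 + (-2)^2
= 1 + 1 + 16 + 4
= 22

22


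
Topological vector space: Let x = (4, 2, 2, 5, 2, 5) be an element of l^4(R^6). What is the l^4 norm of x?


The l^4 norm = (sum |x_i|^4)^(1/4)
Sum of 4th powers = 256 + 16 + 16 + 625 + 16 + 625 = 1554
||x||_4 = (1554)^(1/4) = 6.2786

6.2786


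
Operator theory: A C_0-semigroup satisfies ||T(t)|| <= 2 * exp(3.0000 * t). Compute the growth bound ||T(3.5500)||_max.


||T(3.5500)|| <= 2 * exp(3.0000 * 3.5500)
= 2 * exp(10.6500)
= 2 * 42192.5945
= 84385.1891

84385.1891


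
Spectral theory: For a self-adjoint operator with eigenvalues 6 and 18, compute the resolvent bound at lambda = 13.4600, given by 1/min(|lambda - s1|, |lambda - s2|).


dist(13.4600, {6, 18}) = min(|13.4600 - 6|, |13.4600 - 18|)
= min(7.4600, 4.5400) = 4.5400
Resolvent bound = 1/4.5400 = 0.2203

0.2203


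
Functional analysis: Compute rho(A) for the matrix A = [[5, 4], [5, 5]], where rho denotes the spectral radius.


For a 2x2 matrix, eigenvalues satisfy lambda^2 - (trace)*lambda + det = 0
trace = 5 + 5 = 10
det = 5*5 - 4*5 = 5
discriminant = 10^2 - 4*(5) = 80
spectral radius = max |eigenvalue| = 9.4721

9.4721


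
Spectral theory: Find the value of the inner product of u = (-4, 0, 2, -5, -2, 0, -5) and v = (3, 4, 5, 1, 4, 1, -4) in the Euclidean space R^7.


Computing the standard inner product <u, v> = sum u_i * v_i
= -4*3 + 0*4 + 2*5 + -5*1 + -2*4 + 0*1 + -5*-4
= -12 + 0 + 10 + -5 + -8 + 0 + 20
= 5

5


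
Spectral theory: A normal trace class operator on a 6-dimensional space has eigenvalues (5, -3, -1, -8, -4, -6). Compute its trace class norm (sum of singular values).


For a normal operator, singular values equal |eigenvalues|.
Trace norm = sum |lambda_i| = 5 + 3 + 1 + 8 + 4 + 6
= 27

27


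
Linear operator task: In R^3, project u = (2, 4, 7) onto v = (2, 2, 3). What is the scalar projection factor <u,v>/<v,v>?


Computing <u,v> = 2*2 + 4*2 + 7*3 = 33
Computing <v,v> = 2^2 + 2^2 + 3^2 = 17
Projection coefficient = 33/17 = 1.9412

1.9412


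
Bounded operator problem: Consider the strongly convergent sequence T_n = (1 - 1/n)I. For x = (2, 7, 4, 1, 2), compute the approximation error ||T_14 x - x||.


T_14 x - x = (1 - 1/14)x - x = -x/14
||x|| = sqrt(74) = 8.6023
||T_14 x - x|| = ||x||/14 = 8.6023/14 = 0.6145

0.6145


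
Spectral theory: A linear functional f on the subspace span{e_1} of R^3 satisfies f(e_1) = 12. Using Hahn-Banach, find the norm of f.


The norm of f is given by ||f|| = sup_{||x||=1} |f(x)|.
On span{e_1}, ||e_1|| = 1, so ||f|| = |f(e_1)| / ||e_1||
= |12| / 1 = 12.0000

12.0000


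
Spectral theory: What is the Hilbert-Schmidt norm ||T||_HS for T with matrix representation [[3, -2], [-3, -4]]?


The Hilbert-Schmidt norm is sqrt(sum of squares of all entries).
Sum of squares = 3^2 + (-2)^2 + (-3)^2 + (-4)^2
= 9 + 4 + 9 + 16 = 38
||T||_HS = sqrt(38) = 6.1644

6.1644


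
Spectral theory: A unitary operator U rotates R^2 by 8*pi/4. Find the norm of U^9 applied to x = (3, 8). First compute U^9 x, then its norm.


U is a rotation by theta = 8*pi/4
U^9 = rotation by 9*theta = 72*pi/4 = 0*pi/4 (mod 2*pi)
cos(0*pi/4) = 1.0000, sin(0*pi/4) = 0.0000
U^9 x = (1.0000 * 3 - 0.0000 * 8, 0.0000 * 3 + 1.0000 * 8)
= (3.0000, 8.0000)
||U^9 x|| = sqrt(3.0000^2 + 8.0000^2) = sqrt(73.0000) = 8.5440

8.5440


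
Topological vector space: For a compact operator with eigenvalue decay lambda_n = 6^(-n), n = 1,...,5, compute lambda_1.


The eigenvalue formula gives lambda_1 = 1/6^1
= 1/6
= 0.1667

0.1667
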